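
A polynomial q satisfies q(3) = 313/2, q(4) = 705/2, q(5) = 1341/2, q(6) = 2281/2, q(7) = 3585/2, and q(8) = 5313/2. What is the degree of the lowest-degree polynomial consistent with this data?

Forward differences of the values at t = 3, 4, 5, 6, 7, 8:
  q  : 313/2  705/2  1341/2  2281/2  3585/2  5313/2
  Δ  : 196  318  470  652  864
  Δ^2: 122  152  182  212
  Δ^3: 30  30  30
  Δ^4: 0  0
  Δ^5: 0
The third differences are constant (30) and nonzero, while all higher differences vanish, so the minimal degree is 3.

3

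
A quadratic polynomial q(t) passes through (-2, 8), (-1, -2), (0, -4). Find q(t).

q(t) = 4t^2 + 2t - 4

Write q(t) = at^2 + bt + c. Substituting each data point gives a linear system:
  4a - 2b + c = 8
  a - b + c = -2
  c = -4
Solving the system yields a = 4, b = 2, c = -4.
So q(t) = 4t^2 + 2t - 4.
Check: q(-1) = -2. ✓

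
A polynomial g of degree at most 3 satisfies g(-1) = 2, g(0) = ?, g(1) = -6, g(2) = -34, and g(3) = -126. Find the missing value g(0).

The 4 known points determine the degree-3 polynomial uniquely.
Write g(u) = au^3 + bu^2 + cu + d. Substituting each data point gives a linear system:
  -a + b - c + d = 2
  a + b + c + d = -6
  8a + 4b + 2c + d = -34
  27a + 9b + 3c + d = -126
Solving the system yields a = -6, b = 4, c = 2, d = -6.
So g(u) = -6u^3 + 4u^2 + 2u - 6.
Then g(0) = -6.

-6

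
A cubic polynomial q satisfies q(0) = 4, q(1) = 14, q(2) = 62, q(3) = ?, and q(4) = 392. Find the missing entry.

The 4 known points determine the degree-3 polynomial uniquely.
Write q(t) = at^3 + bt^2 + ct + d. Substituting each data point gives a linear system:
  d = 4
  a + b + c + d = 14
  8a + 4b + 2c + d = 62
  64a + 16b + 4c + d = 392
Solving the system yields a = 5, b = 4, c = 1, d = 4.
So q(t) = 5t^3 + 4t^2 + t + 4.
Then q(3) = 178.

178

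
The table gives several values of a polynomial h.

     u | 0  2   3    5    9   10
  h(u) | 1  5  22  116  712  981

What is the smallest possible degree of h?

3

Divided differences on the nodes 0, 2, 3, 5, 9, 10:
  order 0: 1  5  22  116  712  981
  order 1: 2  17  47  149  269
  order 2: 5  10  17  24
  order 3: 1  1  1
  order 4: 0  0
  order 5: 0
The order-3 divided differences are all 1 (nonzero) and every higher order vanishes, so the data lies on a polynomial of degree exactly 3.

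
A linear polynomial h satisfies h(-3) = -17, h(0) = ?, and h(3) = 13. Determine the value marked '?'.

-2

On equispaced nodes a degree-1 polynomial has vanishing second forward difference, so
  h(-3) - 2·h(0) + h(3) = 0.
Substituting the known values and solving for h(0):
  -2·h(0) = 4
  h(0) = -2.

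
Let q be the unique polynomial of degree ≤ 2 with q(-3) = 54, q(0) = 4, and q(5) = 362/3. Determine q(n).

Write q(n) = an^2 + bn + c. Substituting each data point gives a linear system:
  9a - 3b + c = 54
  c = 4
  25a + 5b + c = 362/3
Solving the system yields a = 5, b = -5/3, c = 4.
So q(n) = 5n^2 - (5/3)n + 4.
Check: q(5) = 362/3. ✓

q(n) = 5n^2 - (5/3)n + 4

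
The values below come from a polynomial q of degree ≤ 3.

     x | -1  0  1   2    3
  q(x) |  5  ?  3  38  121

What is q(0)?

-2

The 4 known points determine the degree-3 polynomial uniquely.
Write q(x) = ax^3 + bx^2 + cx + d. Substituting each data point gives a linear system:
  -a + b - c + d = 5
  a + b + c + d = 3
  8a + 4b + 2c + d = 38
  27a + 9b + 3c + d = 121
Solving the system yields a = 3, b = 6, c = -4, d = -2.
So q(x) = 3x^3 + 6x^2 - 4x - 2.
Then q(0) = -2.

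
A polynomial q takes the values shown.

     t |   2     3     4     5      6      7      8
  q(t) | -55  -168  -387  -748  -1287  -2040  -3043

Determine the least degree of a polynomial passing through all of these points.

3

Forward differences of the values at t = 2, 3, 4, 5, 6, 7, 8:
  q  : -55  -168  -387  -748  -1287  -2040  -3043
  Δ  : -113  -219  -361  -539  -753  -1003
  Δ^2: -106  -142  -178  -214  -250
  Δ^3: -36  -36  -36  -36
  Δ^4: 0  0  0
  Δ^5: 0  0
  Δ^6: 0
The third differences are constant (-36) and nonzero, while all higher differences vanish, so the minimal degree is 3.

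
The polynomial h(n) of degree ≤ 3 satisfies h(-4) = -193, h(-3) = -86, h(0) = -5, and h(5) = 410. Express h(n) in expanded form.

h(n) = 3n^3 + n^2 + 3n - 5

Write h(n) = an^3 + bn^2 + cn + d. Substituting each data point gives a linear system:
  -64a + 16b - 4c + d = -193
  -27a + 9b - 3c + d = -86
  d = -5
  125a + 25b + 5c + d = 410
Solving the system yields a = 3, b = 1, c = 3, d = -5.
So h(n) = 3n³ + n² + 3n - 5.
Check: h(-4) = -193. ✓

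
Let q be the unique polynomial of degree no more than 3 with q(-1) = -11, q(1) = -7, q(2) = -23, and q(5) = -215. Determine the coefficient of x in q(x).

3

Write q(x) = ax^3 + bx^2 + cx + d. Substituting each data point gives a linear system:
  -a + b - c + d = -11
  a + b + c + d = -7
  8a + 4b + 2c + d = -23
  125a + 25b + 5c + d = -215
Solving the system yields a = -1, b = -4, c = 3, d = -5.
So q(x) = -x^3 - 4x^2 + 3x - 5.
The coefficient of x is 3.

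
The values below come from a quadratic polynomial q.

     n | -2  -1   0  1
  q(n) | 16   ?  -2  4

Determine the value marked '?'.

The 3 known points determine the degree-2 polynomial uniquely.
Write q(n) = an^2 + bn + c. Substituting each data point gives a linear system:
  4a - 2b + c = 16
  c = -2
  a + b + c = 4
Solving the system yields a = 5, b = 1, c = -2.
So q(n) = 5n^2 + n - 2.
Then q(-1) = 2.

2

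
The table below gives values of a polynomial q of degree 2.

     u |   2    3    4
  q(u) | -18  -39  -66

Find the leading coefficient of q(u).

Write q(u) = au^2 + bu + c. Substituting each data point gives a linear system:
  4a + 2b + c = -18
  9a + 3b + c = -39
  16a + 4b + c = -66
Solving the system yields a = -3, b = -6, c = 6.
So q(u) = -3u² - 6u + 6.
The leading coefficient is -3.

-3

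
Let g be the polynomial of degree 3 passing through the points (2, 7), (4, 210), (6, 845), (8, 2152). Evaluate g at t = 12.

7742

Forward differences of the values at t = 2, 4, 6, 8:
  g  : 7  210  845  2152
  Δ  : 203  635  1307
  Δ^2: 432  672
  Δ^3: 240
The third differences are constant, confirming degree 3.
Interpolating (Newton forward form) and evaluating at t = 12 gives g(12) = 7742.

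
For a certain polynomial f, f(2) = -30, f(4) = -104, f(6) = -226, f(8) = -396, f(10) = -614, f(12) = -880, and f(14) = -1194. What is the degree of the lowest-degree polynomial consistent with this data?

2

Forward differences of the values at n = 2, 4, 6, 8, 10, 12, 14:
  f  : -30  -104  -226  -396  -614  -880  -1194
  Δ  : -74  -122  -170  -218  -266  -314
  Δ^2: -48  -48  -48  -48  -48
  Δ^3: 0  0  0  0
  Δ^4: 0  0  0
  Δ^5: 0  0
  Δ^6: 0
The second differences are constant (-48) and nonzero, while all higher differences vanish, so the minimal degree is 2.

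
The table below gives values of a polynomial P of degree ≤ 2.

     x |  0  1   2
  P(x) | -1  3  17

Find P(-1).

5

Forward differences of the values at x = 0, 1, 2:
  P  : -1  3  17
  Δ  : 4  14
  Δ^2: 10
The second differences are constant, confirming degree 2.
Interpolating (Newton forward form) and evaluating at x = -1 gives P(-1) = 5.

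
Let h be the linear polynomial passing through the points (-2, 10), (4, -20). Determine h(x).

h(x) = -5x

Write h(x) = ax + b. Substituting each data point gives a linear system:
  -2a + b = 10
  4a + b = -20
Solving the system yields a = -5, b = 0.
So h(x) = -5x.
Check: h(-2) = 10. ✓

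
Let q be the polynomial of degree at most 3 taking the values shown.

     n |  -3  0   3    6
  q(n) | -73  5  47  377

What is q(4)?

Using the Lagrange interpolation formula with nodes -3, 0, 3, 6:
  L_0(n) = n(n - 3)(n - 6) / -162
  L_1(n) = (n + 3)(n - 3)(n - 6) / 54
  L_2(n) = (n + 3)n(n - 6) / -54
  L_3(n) = (n + 3)n(n - 3) / 162
Then q(n) = -73·L_0(n) + 5·L_1(n) + 47·L_2(n) + 377·L_3(n).
Expanding and collecting terms gives q(n) = 2n^3 - 2n^2 + 2n + 5.
Evaluating at n = 4: q(4) = 109.

109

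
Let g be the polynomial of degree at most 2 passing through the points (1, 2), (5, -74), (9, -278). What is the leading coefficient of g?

-4

Write g(x) = ax^2 + bx + c. Substituting each data point gives a linear system:
  a + b + c = 2
  25a + 5b + c = -74
  81a + 9b + c = -278
Solving the system yields a = -4, b = 5, c = 1.
So g(x) = -4x² + 5x + 1.
The leading coefficient is -4.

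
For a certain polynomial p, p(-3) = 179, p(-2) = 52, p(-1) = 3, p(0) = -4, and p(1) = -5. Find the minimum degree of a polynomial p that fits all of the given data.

3

Forward differences of the values at u = -3, -2, -1, 0, 1:
  p  : 179  52  3  -4  -5
  Δ  : -127  -49  -7  -1
  Δ^2: 78  42  6
  Δ^3: -36  -36
  Δ^4: 0
The third differences are constant (-36) and nonzero, while all higher differences vanish, so the minimal degree is 3.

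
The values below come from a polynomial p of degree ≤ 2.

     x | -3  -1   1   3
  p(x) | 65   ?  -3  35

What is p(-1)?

On equispaced nodes a degree-2 polynomial has vanishing third forward difference, so
  - p(-3) + 3·p(-1) - 3·p(1) + p(3) = 0.
Substituting the known values and solving for p(-1):
  3·p(-1) = 21
  p(-1) = 7.

7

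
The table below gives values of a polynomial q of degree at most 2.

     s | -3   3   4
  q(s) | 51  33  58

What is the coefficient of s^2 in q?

4

Write q(s) = as^2 + bs + c. Substituting each data point gives a linear system:
  9a - 3b + c = 51
  9a + 3b + c = 33
  16a + 4b + c = 58
Solving the system yields a = 4, b = -3, c = 6.
So q(s) = 4s^2 - 3s + 6.
The leading coefficient is 4.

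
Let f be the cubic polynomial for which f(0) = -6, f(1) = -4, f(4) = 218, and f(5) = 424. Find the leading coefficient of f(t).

3

Write f(t) = at^3 + bt^2 + ct + d. Substituting each data point gives a linear system:
  d = -6
  a + b + c + d = -4
  64a + 16b + 4c + d = 218
  125a + 25b + 5c + d = 424
Solving the system yields a = 3, b = 3, c = -4, d = -6.
So f(t) = 3t^3 + 3t^2 - 4t - 6.
The leading coefficient is 3.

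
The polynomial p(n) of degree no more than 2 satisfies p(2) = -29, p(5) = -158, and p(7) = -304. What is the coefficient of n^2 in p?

Write p(n) = an^2 + bn + c. Substituting each data point gives a linear system:
  4a + 2b + c = -29
  25a + 5b + c = -158
  49a + 7b + c = -304
Solving the system yields a = -6, b = -1, c = -3.
So p(n) = -6n^2 - n - 3.
The leading coefficient is -6.

-6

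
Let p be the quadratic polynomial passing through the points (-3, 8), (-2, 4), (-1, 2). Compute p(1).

Using the Lagrange interpolation formula with nodes -3, -2, -1:
  L_0(u) = (u + 2)(u + 1) / 2
  L_1(u) = (u + 3)(u + 1) / -1
  L_2(u) = (u + 3)(u + 2) / 2
Then p(u) = 8·L_0(u) + 4·L_1(u) + 2·L_2(u).
Expanding and collecting terms gives p(u) = u^2 + u + 2.
Evaluating at u = 1: p(1) = 4.

4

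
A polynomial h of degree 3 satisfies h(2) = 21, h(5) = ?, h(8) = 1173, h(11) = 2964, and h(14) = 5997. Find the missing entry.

On equispaced nodes a degree-3 polynomial has vanishing fourth forward difference, so
  h(2) - 4·h(5) + 6·h(8) - 4·h(11) + h(14) = 0.
Substituting the known values and solving for h(5):
  -4·h(5) = -1200
  h(5) = 300.

300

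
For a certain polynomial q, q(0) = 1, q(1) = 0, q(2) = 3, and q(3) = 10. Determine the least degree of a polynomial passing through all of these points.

Forward differences of the values at s = 0, 1, 2, 3:
  q  : 1  0  3  10
  Δ  : -1  3  7
  Δ^2: 4  4
  Δ^3: 0
The second differences are constant (4) and nonzero, while all higher differences vanish, so the minimal degree is 2.

2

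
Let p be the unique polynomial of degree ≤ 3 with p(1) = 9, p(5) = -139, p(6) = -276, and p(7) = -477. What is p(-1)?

Using the Lagrange interpolation formula with nodes 1, 5, 6, 7:
  L_0(n) = (n - 5)(n - 6)(n - 7) / -120
  L_1(n) = (n - 1)(n - 6)(n - 7) / 8
  L_2(n) = (n - 1)(n - 5)(n - 7) / -5
  L_3(n) = (n - 1)(n - 5)(n - 6) / 12
Then p(n) = 9·L_0(n) - 139·L_1(n) - 276·L_2(n) - 477·L_3(n).
Expanding and collecting terms gives p(n) = -2n^3 + 4n^2 + n + 6.
Evaluating at n = -1: p(-1) = 11.

11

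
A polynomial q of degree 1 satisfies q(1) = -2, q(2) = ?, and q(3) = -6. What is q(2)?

The 2 known points determine the degree-1 polynomial uniquely.
Write q(x) = ax + b. Substituting each data point gives a linear system:
  a + b = -2
  3a + b = -6
Solving the system yields a = -2, b = 0.
So q(x) = -2x.
Then q(2) = -4.

-4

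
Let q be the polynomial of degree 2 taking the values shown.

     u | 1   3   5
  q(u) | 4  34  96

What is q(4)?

61

Forward differences of the values at u = 1, 3, 5:
  q  : 4  34  96
  Δ  : 30  62
  Δ^2: 32
The second differences are constant, confirming degree 2.
Interpolating (Newton forward form) and evaluating at u = 4 gives q(4) = 61.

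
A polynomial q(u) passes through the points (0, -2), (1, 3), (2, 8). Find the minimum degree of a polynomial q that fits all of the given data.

1

Forward differences of the values at u = 0, 1, 2:
  q  : -2  3  8
  Δ  : 5  5
  Δ^2: 0
The first differences are constant (5) and nonzero, while all higher differences vanish, so the minimal degree is 1.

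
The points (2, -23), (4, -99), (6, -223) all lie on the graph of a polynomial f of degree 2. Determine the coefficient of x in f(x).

Write f(x) = ax^2 + bx + c. Substituting each data point gives a linear system:
  4a + 2b + c = -23
  16a + 4b + c = -99
  36a + 6b + c = -223
Solving the system yields a = -6, b = -2, c = 5.
So f(x) = -6x² - 2x + 5.
The coefficient of x is -2.

-2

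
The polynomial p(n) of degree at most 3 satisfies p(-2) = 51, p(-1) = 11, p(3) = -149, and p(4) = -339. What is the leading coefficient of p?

-5

Write p(n) = an^3 + bn^2 + cn + d. Substituting each data point gives a linear system:
  -8a + 4b - 2c + d = 51
  -a + b - c + d = 11
  27a + 9b + 3c + d = -149
  64a + 16b + 4c + d = -339
Solving the system yields a = -5, b = 0, c = -5, d = 1.
So p(n) = -5n^3 - 5n + 1.
The leading coefficient is -5.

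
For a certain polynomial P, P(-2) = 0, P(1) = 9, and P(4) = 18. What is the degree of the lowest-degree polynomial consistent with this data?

1

Forward differences of the values at n = -2, 1, 4:
  P  : 0  9  18
  Δ  : 9  9
  Δ^2: 0
The first differences are constant (9) and nonzero, while all higher differences vanish, so the minimal degree is 1.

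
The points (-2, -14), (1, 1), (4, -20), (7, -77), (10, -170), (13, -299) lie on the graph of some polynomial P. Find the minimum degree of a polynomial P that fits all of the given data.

Forward differences of the values at n = -2, 1, 4, 7, 10, 13:
  P  : -14  1  -20  -77  -170  -299
  Δ  : 15  -21  -57  -93  -129
  Δ^2: -36  -36  -36  -36
  Δ^3: 0  0  0
  Δ^4: 0  0
  Δ^5: 0
The second differences are constant (-36) and nonzero, while all higher differences vanish, so the minimal degree is 2.

2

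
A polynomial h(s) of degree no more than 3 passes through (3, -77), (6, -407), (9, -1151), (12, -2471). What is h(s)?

h(s) = -s^3 - 5s^2 - 2s + 1

Using the Lagrange interpolation formula with nodes 3, 6, 9, 12:
  L_0(s) = (s - 6)(s - 9)(s - 12) / -162
  L_1(s) = (s - 3)(s - 9)(s - 12) / 54
  L_2(s) = (s - 3)(s - 6)(s - 12) / -54
  L_3(s) = (s - 3)(s - 6)(s - 9) / 162
Then h(s) = -77·L_0(s) - 407·L_1(s) - 1151·L_2(s) - 2471·L_3(s).
Expanding and collecting terms gives h(s) = -s³ - 5s² - 2s + 1.
Check: h(3) = -77. ✓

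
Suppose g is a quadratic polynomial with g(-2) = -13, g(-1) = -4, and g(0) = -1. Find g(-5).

-76

Write g(x) = ax^2 + bx + c. Substituting each data point gives a linear system:
  4a - 2b + c = -13
  a - b + c = -4
  c = -1
Solving the system yields a = -3, b = 0, c = -1.
So g(x) = -3x² - 1.
Then g(-5) = -76.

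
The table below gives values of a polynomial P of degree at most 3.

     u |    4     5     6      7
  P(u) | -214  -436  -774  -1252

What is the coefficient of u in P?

Write P(u) = au^3 + bu^2 + cu + d. Substituting each data point gives a linear system:
  64a + 16b + 4c + d = -214
  125a + 25b + 5c + d = -436
  216a + 36b + 6c + d = -774
  343a + 49b + 7c + d = -1252
Solving the system yields a = -4, b = 2, c = 4, d = -6.
So P(u) = -4u^3 + 2u^2 + 4u - 6.
The coefficient of u is 4.

4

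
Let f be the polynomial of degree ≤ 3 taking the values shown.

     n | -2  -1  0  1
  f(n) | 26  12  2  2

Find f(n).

f(n) = n^3 + 5n^2 - 6n + 2

Write f(n) = an^3 + bn^2 + cn + d. Substituting each data point gives a linear system:
  -8a + 4b - 2c + d = 26
  -a + b - c + d = 12
  d = 2
  a + b + c + d = 2
Solving the system yields a = 1, b = 5, c = -6, d = 2.
So f(n) = n³ + 5n² - 6n + 2.
Check: f(1) = 2. ✓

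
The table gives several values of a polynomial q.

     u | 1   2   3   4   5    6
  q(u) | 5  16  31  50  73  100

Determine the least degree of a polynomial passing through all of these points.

Forward differences of the values at u = 1, 2, 3, 4, 5, 6:
  q  : 5  16  31  50  73  100
  Δ  : 11  15  19  23  27
  Δ^2: 4  4  4  4
  Δ^3: 0  0  0
  Δ^4: 0  0
  Δ^5: 0
The second differences are constant (4) and nonzero, while all higher differences vanish, so the minimal degree is 2.

2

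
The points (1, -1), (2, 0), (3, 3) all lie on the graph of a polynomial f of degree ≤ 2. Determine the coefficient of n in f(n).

-2

Write f(n) = an^2 + bn + c. Substituting each data point gives a linear system:
  a + b + c = -1
  4a + 2b + c = 0
  9a + 3b + c = 3
Solving the system yields a = 1, b = -2, c = 0.
So f(n) = n^2 - 2n.
The coefficient of n is -2.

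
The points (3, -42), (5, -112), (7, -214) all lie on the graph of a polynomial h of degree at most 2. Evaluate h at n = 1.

Write h(n) = an^2 + bn + c. Substituting each data point gives a linear system:
  9a + 3b + c = -42
  25a + 5b + c = -112
  49a + 7b + c = -214
Solving the system yields a = -4, b = -3, c = 3.
So h(n) = -4n^2 - 3n + 3.
Then h(1) = -4.

-4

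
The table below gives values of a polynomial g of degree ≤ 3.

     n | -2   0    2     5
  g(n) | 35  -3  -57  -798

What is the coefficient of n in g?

Write g(n) = an^3 + bn^2 + cn + d. Substituting each data point gives a linear system:
  -8a + 4b - 2c + d = 35
  d = -3
  8a + 4b + 2c + d = -57
  125a + 25b + 5c + d = -798
Solving the system yields a = -6, b = -2, c = 1, d = -3.
So g(n) = -6n³ - 2n² + n - 3.
The coefficient of n is 1.

1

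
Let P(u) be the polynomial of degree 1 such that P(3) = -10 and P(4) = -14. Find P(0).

Write P(u) = au + b. Substituting each data point gives a linear system:
  3a + b = -10
  4a + b = -14
Solving the system yields a = -4, b = 2.
So P(u) = -4u + 2.
Then P(0) = 2.

2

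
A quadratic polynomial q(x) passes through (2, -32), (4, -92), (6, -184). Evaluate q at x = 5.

-134

Forward differences of the values at x = 2, 4, 6:
  q  : -32  -92  -184
  Δ  : -60  -92
  Δ^2: -32
The second differences are constant, confirming degree 2.
Interpolating (Newton forward form) and evaluating at x = 5 gives q(5) = -134.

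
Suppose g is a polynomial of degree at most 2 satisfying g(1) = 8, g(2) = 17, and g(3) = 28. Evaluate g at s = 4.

41

Forward differences of the values at s = 1, 2, 3:
  g  : 8  17  28
  Δ  : 9  11
  Δ^2: 2
The second differences are constant, confirming degree 2.
Interpolating (Newton forward form) and evaluating at s = 4 gives g(4) = 41.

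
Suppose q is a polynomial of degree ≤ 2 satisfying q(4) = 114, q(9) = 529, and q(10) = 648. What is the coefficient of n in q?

5

Write q(n) = an^2 + bn + c. Substituting each data point gives a linear system:
  16a + 4b + c = 114
  81a + 9b + c = 529
  100a + 10b + c = 648
Solving the system yields a = 6, b = 5, c = -2.
So q(n) = 6n² + 5n - 2.
The coefficient of n is 5.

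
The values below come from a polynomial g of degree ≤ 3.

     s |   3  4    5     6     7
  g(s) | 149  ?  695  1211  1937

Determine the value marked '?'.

353

On equispaced nodes a degree-3 polynomial has vanishing fourth forward difference, so
  g(3) - 4·g(4) + 6·g(5) - 4·g(6) + g(7) = 0.
Substituting the known values and solving for g(4):
  -4·g(4) = -1412
  g(4) = 353.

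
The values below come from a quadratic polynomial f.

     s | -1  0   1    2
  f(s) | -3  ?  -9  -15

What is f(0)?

The 3 known points determine the degree-2 polynomial uniquely.
Write f(s) = as^2 + bs + c. Substituting each data point gives a linear system:
  a - b + c = -3
  a + b + c = -9
  4a + 2b + c = -15
Solving the system yields a = -1, b = -3, c = -5.
So f(s) = -s^2 - 3s - 5.
Then f(0) = -5.

-5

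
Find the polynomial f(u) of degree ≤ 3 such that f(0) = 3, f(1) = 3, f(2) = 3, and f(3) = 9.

Using the Lagrange interpolation formula with nodes 0, 1, 2, 3:
  L_0(u) = (u - 1)(u - 2)(u - 3) / -6
  L_1(u) = u(u - 2)(u - 3) / 2
  L_2(u) = u(u - 1)(u - 3) / -2
  L_3(u) = u(u - 1)(u - 2) / 6
Then f(u) = 3·L_0(u) + 3·L_1(u) + 3·L_2(u) + 9·L_3(u).
Expanding and collecting terms gives f(u) = u^3 - 3u^2 + 2u + 3.
Check: f(0) = 3. ✓

f(u) = u^3 - 3u^2 + 2u + 3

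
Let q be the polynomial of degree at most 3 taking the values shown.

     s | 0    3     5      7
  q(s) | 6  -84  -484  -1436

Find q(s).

Write q(s) = as^3 + bs^2 + cs + d. Substituting each data point gives a linear system:
  d = 6
  27a + 9b + 3c + d = -84
  125a + 25b + 5c + d = -484
  343a + 49b + 7c + d = -1436
Solving the system yields a = -5, b = 6, c = -3, d = 6.
So q(s) = -5s^3 + 6s^2 - 3s + 6.
Check: q(7) = -1436. ✓

q(s) = -5s^3 + 6s^2 - 3s + 6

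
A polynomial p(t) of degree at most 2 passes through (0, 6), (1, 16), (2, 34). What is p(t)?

Write p(t) = at^2 + bt + c. Substituting each data point gives a linear system:
  c = 6
  a + b + c = 16
  4a + 2b + c = 34
Solving the system yields a = 4, b = 6, c = 6.
So p(t) = 4t^2 + 6t + 6.
Check: p(0) = 6. ✓

p(t) = 4t^2 + 6t + 6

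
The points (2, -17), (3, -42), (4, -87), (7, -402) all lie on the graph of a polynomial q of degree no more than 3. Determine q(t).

Using the Lagrange interpolation formula with nodes 2, 3, 4, 7:
  L_0(t) = (t - 3)(t - 4)(t - 7) / -10
  L_1(t) = (t - 2)(t - 4)(t - 7) / 4
  L_2(t) = (t - 2)(t - 3)(t - 7) / -6
  L_3(t) = (t - 2)(t - 3)(t - 4) / 60
Then q(t) = -17·L_0(t) - 42·L_1(t) - 87·L_2(t) - 402·L_3(t).
Expanding and collecting terms gives q(t) = -t³ - t² - t - 3.
Check: q(7) = -402. ✓

q(t) = -t^3 - t^2 - t - 3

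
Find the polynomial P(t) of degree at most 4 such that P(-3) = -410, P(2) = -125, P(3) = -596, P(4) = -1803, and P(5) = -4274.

Write P(t) = at^4 + bt^3 + ct^2 + dt + e. Substituting each data point gives a linear system:
  81a - 27b + 9c - 3d + e = -410
  16a + 8b + 4c + 2d + e = -125
  81a + 27b + 9c + 3d + e = -596
  256a + 64b + 16c + 4d + e = -1803
  625a + 125b + 25c + 5d + e = -4274
Solving the system yields a = -6, b = -4, c = -2, d = 5, e = 1.
So P(t) = -6t⁴ - 4t³ - 2t² + 5t + 1.
Check: P(3) = -596. ✓

P(t) = -6t^4 - 4t^3 - 2t^2 + 5t + 1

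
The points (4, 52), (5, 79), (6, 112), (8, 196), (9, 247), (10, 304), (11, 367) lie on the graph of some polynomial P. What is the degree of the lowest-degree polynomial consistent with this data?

2

Divided differences on the nodes 4, 5, 6, 8, 9, 10, 11:
  order 0: 52  79  112  196  247  304  367
  order 1: 27  33  42  51  57  63
  order 2: 3  3  3  3  3
  order 3: 0  0  0  0
  order 4: 0  0  0
  order 5: 0  0
  order 6: 0
The order-2 divided differences are all 3 (nonzero) and every higher order vanishes, so the data lies on a polynomial of degree exactly 2.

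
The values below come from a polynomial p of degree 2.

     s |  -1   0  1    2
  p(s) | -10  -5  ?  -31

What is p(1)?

-12

On equispaced nodes a degree-2 polynomial has vanishing third forward difference, so
  - p(-1) + 3·p(0) - 3·p(1) + p(2) = 0.
Substituting the known values and solving for p(1):
  -3·p(1) = 36
  p(1) = -12.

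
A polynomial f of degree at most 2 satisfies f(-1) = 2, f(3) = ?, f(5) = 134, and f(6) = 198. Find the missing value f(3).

42

The 3 known points determine the degree-2 polynomial uniquely.
Write f(s) = as^2 + bs + c. Substituting each data point gives a linear system:
  a - b + c = 2
  25a + 5b + c = 134
  36a + 6b + c = 198
Solving the system yields a = 6, b = -2, c = -6.
So f(s) = 6s^2 - 2s - 6.
Then f(3) = 42.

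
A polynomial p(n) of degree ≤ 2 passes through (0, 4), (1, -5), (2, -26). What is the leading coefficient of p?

-6

Write p(n) = an^2 + bn + c. Substituting each data point gives a linear system:
  c = 4
  a + b + c = -5
  4a + 2b + c = -26
Solving the system yields a = -6, b = -3, c = 4.
So p(n) = -6n² - 3n + 4.
The leading coefficient is -6.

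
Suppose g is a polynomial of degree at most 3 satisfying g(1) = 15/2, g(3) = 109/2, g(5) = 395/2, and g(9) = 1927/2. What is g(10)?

Write g(s) = as^3 + bs^2 + cs + d. Substituting each data point gives a linear system:
  a + b + c + d = 15/2
  27a + 9b + 3c + d = 109/2
  125a + 25b + 5c + d = 395/2
  729a + 81b + 9c + d = 1927/2
Solving the system yields a = 1, b = 3, c = -3/2, d = 5.
So g(s) = s^3 + 3s^2 - (3/2)s + 5.
Then g(10) = 1290.

1290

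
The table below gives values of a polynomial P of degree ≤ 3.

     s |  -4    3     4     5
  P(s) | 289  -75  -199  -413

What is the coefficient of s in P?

3

Write P(s) = as^3 + bs^2 + cs + d. Substituting each data point gives a linear system:
  -64a + 16b - 4c + d = 289
  27a + 9b + 3c + d = -75
  64a + 16b + 4c + d = -199
  125a + 25b + 5c + d = -413
Solving the system yields a = -4, b = 3, c = 3, d = -3.
So P(s) = -4s³ + 3s² + 3s - 3.
The coefficient of s is 3.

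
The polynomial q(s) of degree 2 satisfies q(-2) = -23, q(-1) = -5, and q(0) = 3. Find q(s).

Using the Lagrange interpolation formula with nodes -2, -1, 0:
  L_0(s) = (s + 1)s / 2
  L_1(s) = (s + 2)s / -1
  L_2(s) = (s + 2)(s + 1) / 2
Then q(s) = -23·L_0(s) - 5·L_1(s) + 3·L_2(s).
Expanding and collecting terms gives q(s) = -5s^2 + 3s + 3.
Check: q(-1) = -5. ✓

q(s) = -5s^2 + 3s + 3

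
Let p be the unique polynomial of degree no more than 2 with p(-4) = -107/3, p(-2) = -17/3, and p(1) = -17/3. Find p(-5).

-179/3

Using the Lagrange interpolation formula with nodes -4, -2, 1:
  L_0(x) = (x + 2)(x - 1) / 10
  L_1(x) = (x + 4)(x - 1) / -6
  L_2(x) = (x + 4)(x + 2) / 15
Then p(x) = -107/3·L_0(x) - 17/3·L_1(x) - 17/3·L_2(x).
Expanding and collecting terms gives p(x) = -3x^2 - 3x + 1/3.
Evaluating at x = -5: p(-5) = -179/3.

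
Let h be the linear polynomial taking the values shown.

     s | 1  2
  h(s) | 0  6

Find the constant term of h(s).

-6

Write h(s) = as + b. Substituting each data point gives a linear system:
  a + b = 0
  2a + b = 6
Solving the system yields a = 6, b = -6.
So h(s) = 6s - 6.
The constant term is -6.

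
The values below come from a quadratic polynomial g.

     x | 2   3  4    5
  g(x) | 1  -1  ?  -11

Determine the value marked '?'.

The 3 known points determine the degree-2 polynomial uniquely.
Write g(x) = ax^2 + bx + c. Substituting each data point gives a linear system:
  4a + 2b + c = 1
  9a + 3b + c = -1
  25a + 5b + c = -11
Solving the system yields a = -1, b = 3, c = -1.
So g(x) = -x^2 + 3x - 1.
Then g(4) = -5.

-5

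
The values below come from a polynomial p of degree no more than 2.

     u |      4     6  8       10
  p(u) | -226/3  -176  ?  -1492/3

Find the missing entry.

The 3 known points determine the degree-2 polynomial uniquely.
Write p(u) = au^2 + bu + c. Substituting each data point gives a linear system:
  16a + 4b + c = -226/3
  36a + 6b + c = -176
  100a + 10b + c = -1492/3
Solving the system yields a = -5, b = -1/3, c = 6.
So p(u) = -5u^2 - (1/3)u + 6.
Then p(8) = -950/3.

-950/3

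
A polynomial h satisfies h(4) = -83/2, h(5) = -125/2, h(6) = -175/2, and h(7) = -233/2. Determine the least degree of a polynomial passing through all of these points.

Forward differences of the values at s = 4, 5, 6, 7:
  h  : -83/2  -125/2  -175/2  -233/2
  Δ  : -21  -25  -29
  Δ^2: -4  -4
  Δ^3: 0
The second differences are constant (-4) and nonzero, while all higher differences vanish, so the minimal degree is 2.

2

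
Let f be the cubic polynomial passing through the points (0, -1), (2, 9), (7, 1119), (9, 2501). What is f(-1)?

Using the Lagrange interpolation formula with nodes 0, 2, 7, 9:
  L_0(u) = (u - 2)(u - 7)(u - 9) / -126
  L_1(u) = u(u - 7)(u - 9) / 70
  L_2(u) = u(u - 2)(u - 9) / -70
  L_3(u) = u(u - 2)(u - 7) / 126
Then f(u) = -1·L_0(u) + 9·L_1(u) + 1119·L_2(u) + 2501·L_3(u).
Expanding and collecting terms gives f(u) = 4u^3 - 5u^2 - u - 1.
Evaluating at u = -1: f(-1) = -9.

-9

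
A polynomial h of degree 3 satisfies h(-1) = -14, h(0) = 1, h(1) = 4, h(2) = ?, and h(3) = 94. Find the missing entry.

On equispaced nodes a degree-3 polynomial has vanishing fourth forward difference, so
  h(-1) - 4·h(0) + 6·h(1) - 4·h(2) + h(3) = 0.
Substituting the known values and solving for h(2):
  -4·h(2) = -100
  h(2) = 25.

25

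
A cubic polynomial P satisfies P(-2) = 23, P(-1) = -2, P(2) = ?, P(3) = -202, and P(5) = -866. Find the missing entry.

The 4 known points determine the degree-3 polynomial uniquely.
Write P(x) = ax^3 + bx^2 + cx + d. Substituting each data point gives a linear system:
  -8a + 4b - 2c + d = 23
  -a + b - c + d = -2
  27a + 9b + 3c + d = -202
  125a + 25b + 5c + d = -866
Solving the system yields a = -6, b = -5, c = 2, d = -1.
So P(x) = -6x³ - 5x² + 2x - 1.
Then P(2) = -65.

-65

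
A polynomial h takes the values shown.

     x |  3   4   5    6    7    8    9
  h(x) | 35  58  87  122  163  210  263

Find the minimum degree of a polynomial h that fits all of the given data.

Forward differences of the values at x = 3, 4, 5, 6, 7, 8, 9:
  h  : 35  58  87  122  163  210  263
  Δ  : 23  29  35  41  47  53
  Δ^2: 6  6  6  6  6
  Δ^3: 0  0  0  0
  Δ^4: 0  0  0
  Δ^5: 0  0
  Δ^6: 0
The second differences are constant (6) and nonzero, while all higher differences vanish, so the minimal degree is 2.

2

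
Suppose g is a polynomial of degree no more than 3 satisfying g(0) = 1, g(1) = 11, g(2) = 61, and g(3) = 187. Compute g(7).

2171

Forward differences of the values at s = 0, 1, 2, 3:
  g  : 1  11  61  187
  Δ  : 10  50  126
  Δ^2: 40  76
  Δ^3: 36
The third differences are constant, confirming degree 3.
Interpolating (Newton forward form) and evaluating at s = 7 gives g(7) = 2171.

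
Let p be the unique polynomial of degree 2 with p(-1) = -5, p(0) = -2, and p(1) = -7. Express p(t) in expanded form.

Using the Lagrange interpolation formula with nodes -1, 0, 1:
  L_0(t) = t(t - 1) / 2
  L_1(t) = (t + 1)(t - 1) / -1
  L_2(t) = (t + 1)t / 2
Then p(t) = -5·L_0(t) - 2·L_1(t) - 7·L_2(t).
Expanding and collecting terms gives p(t) = -4t^2 - t - 2.
Check: p(1) = -7. ✓

p(t) = -4t^2 - t - 2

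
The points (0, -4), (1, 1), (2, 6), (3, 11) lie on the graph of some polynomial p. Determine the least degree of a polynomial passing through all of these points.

Forward differences of the values at n = 0, 1, 2, 3:
  p  : -4  1  6  11
  Δ  : 5  5  5
  Δ^2: 0  0
  Δ^3: 0
The first differences are constant (5) and nonzero, while all higher differences vanish, so the minimal degree is 1.

1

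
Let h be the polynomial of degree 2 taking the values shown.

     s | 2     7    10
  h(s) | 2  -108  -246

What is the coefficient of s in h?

5

Write h(s) = as^2 + bs + c. Substituting each data point gives a linear system:
  4a + 2b + c = 2
  49a + 7b + c = -108
  100a + 10b + c = -246
Solving the system yields a = -3, b = 5, c = 4.
So h(s) = -3s^2 + 5s + 4.
The coefficient of s is 5.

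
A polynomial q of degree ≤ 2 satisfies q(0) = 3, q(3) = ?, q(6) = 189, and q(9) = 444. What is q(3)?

42

On equispaced nodes a degree-2 polynomial has vanishing third forward difference, so
  - q(0) + 3·q(3) - 3·q(6) + q(9) = 0.
Substituting the known values and solving for q(3):
  3·q(3) = 126
  q(3) = 42.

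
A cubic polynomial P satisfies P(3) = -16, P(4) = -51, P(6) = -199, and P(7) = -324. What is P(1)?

Using the Lagrange interpolation formula with nodes 3, 4, 6, 7:
  L_0(n) = (n - 4)(n - 6)(n - 7) / -12
  L_1(n) = (n - 3)(n - 6)(n - 7) / 6
  L_2(n) = (n - 3)(n - 4)(n - 7) / -6
  L_3(n) = (n - 3)(n - 4)(n - 6) / 12
Then P(n) = -16·L_0(n) - 51·L_1(n) - 199·L_2(n) - 324·L_3(n).
Expanding and collecting terms gives P(n) = -n³ + 2n + 5.
Evaluating at n = 1: P(1) = 6.

6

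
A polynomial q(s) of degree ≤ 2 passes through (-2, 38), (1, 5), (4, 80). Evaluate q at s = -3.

73

Write q(s) = as^2 + bs + c. Substituting each data point gives a linear system:
  4a - 2b + c = 38
  a + b + c = 5
  16a + 4b + c = 80
Solving the system yields a = 6, b = -5, c = 4.
So q(s) = 6s² - 5s + 4.
Then q(-3) = 73.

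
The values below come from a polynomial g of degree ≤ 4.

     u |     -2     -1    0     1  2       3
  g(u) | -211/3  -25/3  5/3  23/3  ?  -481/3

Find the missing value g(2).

On equispaced nodes a degree-4 polynomial has vanishing fifth forward difference, so
  - g(-2) + 5·g(-1) - 10·g(0) + 10·g(1) - 5·g(2) + g(3) = 0.
Substituting the known values and solving for g(2):
  -5·g(2) = 215/3
  g(2) = -43/3.

-43/3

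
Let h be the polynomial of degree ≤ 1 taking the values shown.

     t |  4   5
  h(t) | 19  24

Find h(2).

9

Write h(t) = at + b. Substituting each data point gives a linear system:
  4a + b = 19
  5a + b = 24
Solving the system yields a = 5, b = -1.
So h(t) = 5t - 1.
Then h(2) = 9.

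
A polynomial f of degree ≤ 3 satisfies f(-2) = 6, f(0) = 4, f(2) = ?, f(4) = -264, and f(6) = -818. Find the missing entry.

-38

On equispaced nodes a degree-3 polynomial has vanishing fourth forward difference, so
  f(-2) - 4·f(0) + 6·f(2) - 4·f(4) + f(6) = 0.
Substituting the known values and solving for f(2):
  6·f(2) = -228
  f(2) = -38.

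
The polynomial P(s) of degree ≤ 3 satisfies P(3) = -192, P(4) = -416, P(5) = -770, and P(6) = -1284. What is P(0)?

0

Using the Lagrange interpolation formula with nodes 3, 4, 5, 6:
  L_0(s) = (s - 4)(s - 5)(s - 6) / -6
  L_1(s) = (s - 3)(s - 5)(s - 6) / 2
  L_2(s) = (s - 3)(s - 4)(s - 6) / -2
  L_3(s) = (s - 3)(s - 4)(s - 5) / 6
Then P(s) = -192·L_0(s) - 416·L_1(s) - 770·L_2(s) - 1284·L_3(s).
Expanding and collecting terms gives P(s) = -5s^3 - 5s^2 - 4s.
Evaluating at s = 0: P(0) = 0.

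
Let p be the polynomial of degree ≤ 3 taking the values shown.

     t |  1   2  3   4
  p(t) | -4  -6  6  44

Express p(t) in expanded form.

Write p(t) = at^3 + bt^2 + ct + d. Substituting each data point gives a linear system:
  a + b + c + d = -4
  8a + 4b + 2c + d = -6
  27a + 9b + 3c + d = 6
  64a + 16b + 4c + d = 44
Solving the system yields a = 2, b = -5, c = -1, d = 0.
So p(t) = 2t³ - 5t² - t.
Check: p(3) = 6. ✓

p(t) = 2t^3 - 5t^2 - t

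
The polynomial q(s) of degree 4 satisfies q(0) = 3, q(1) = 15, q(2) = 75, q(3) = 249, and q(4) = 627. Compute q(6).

2475

Using the Lagrange interpolation formula with nodes 0, 1, 2, 3, 4:
  L_0(s) = (s - 1)(s - 2)(s - 3)(s - 4) / 24
  L_1(s) = s(s - 2)(s - 3)(s - 4) / -6
  L_2(s) = s(s - 1)(s - 3)(s - 4) / 4
  L_3(s) = s(s - 1)(s - 2)(s - 4) / -6
  L_4(s) = s(s - 1)(s - 2)(s - 3) / 24
Then q(s) = 3·L_0(s) + 15·L_1(s) + 75·L_2(s) + 249·L_3(s) + 627·L_4(s).
Expanding and collecting terms gives q(s) = s^4 + 5s^3 + 2s^2 + 4s + 3.
Evaluating at s = 6: q(6) = 2475.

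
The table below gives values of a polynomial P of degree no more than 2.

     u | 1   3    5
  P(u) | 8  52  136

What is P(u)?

P(u) = 5u^2 + 2u + 1

Using the Lagrange interpolation formula with nodes 1, 3, 5:
  L_0(u) = (u - 3)(u - 5) / 8
  L_1(u) = (u - 1)(u - 5) / -4
  L_2(u) = (u - 1)(u - 3) / 8
Then P(u) = 8·L_0(u) + 52·L_1(u) + 136·L_2(u).
Expanding and collecting terms gives P(u) = 5u^2 + 2u + 1.
Check: P(1) = 8. ✓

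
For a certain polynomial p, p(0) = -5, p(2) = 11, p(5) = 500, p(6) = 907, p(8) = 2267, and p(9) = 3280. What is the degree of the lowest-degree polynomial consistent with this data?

Divided differences on the nodes 0, 2, 5, 6, 8, 9:
  order 0: -5  11  500  907  2267  3280
  order 1: 8  163  407  680  1013
  order 2: 31  61  91  111
  order 3: 5  5  5
  order 4: 0  0
  order 5: 0
The order-3 divided differences are all 5 (nonzero) and every higher order vanishes, so the data lies on a polynomial of degree exactly 3.

3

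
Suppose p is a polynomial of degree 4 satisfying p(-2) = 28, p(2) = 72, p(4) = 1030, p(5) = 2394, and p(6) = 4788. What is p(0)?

-6

Using the Lagrange interpolation formula with nodes -2, 2, 4, 5, 6:
  L_0(u) = (u - 2)(u - 4)(u - 5)(u - 6) / 1344
  L_1(u) = (u + 2)(u - 4)(u - 5)(u - 6) / -96
  L_2(u) = (u + 2)(u - 2)(u - 5)(u - 6) / 24
  L_3(u) = (u + 2)(u - 2)(u - 4)(u - 6) / -21
  L_4(u) = (u + 2)(u - 2)(u - 4)(u - 5) / 64
Then p(u) = 28·L_0(u) + 72·L_1(u) + 1030·L_2(u) + 2394·L_3(u) + 4788·L_4(u).
Expanding and collecting terms gives p(u) = 3u⁴ + 4u³ + 2u² - 5u - 6.
Evaluating at u = 0: p(0) = -6.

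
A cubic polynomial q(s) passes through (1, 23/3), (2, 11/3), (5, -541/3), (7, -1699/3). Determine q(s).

Write q(s) = as^3 + bs^2 + cs + d. Substituting each data point gives a linear system:
  a + b + c + d = 23/3
  8a + 4b + 2c + d = 11/3
  125a + 25b + 5c + d = -541/3
  343a + 49b + 7c + d = -1699/3
Solving the system yields a = -2, b = 5/3, c = 5, d = 3.
So q(s) = -2s^3 + (5/3)s^2 + 5s + 3.
Check: q(7) = -1699/3. ✓

q(s) = -2s^3 + (5/3)s^2 + 5s + 3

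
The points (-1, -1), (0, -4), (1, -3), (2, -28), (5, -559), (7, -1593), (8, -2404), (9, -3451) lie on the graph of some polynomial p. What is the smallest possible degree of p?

Divided differences on the nodes -1, 0, 1, 2, 5, 7, 8, 9:
  order 0: -1  -4  -3  -28  -559  -1593  -2404  -3451
  order 1: -3  1  -25  -177  -517  -811  -1047
  order 2: 2  -13  -38  -68  -98  -118
  order 3: -5  -5  -5  -5  -5
  order 4: 0  0  0  0
  order 5: 0  0  0
  order 6: 0  0
  order 7: 0
The order-3 divided differences are all -5 (nonzero) and every higher order vanishes, so the data lies on a polynomial of degree exactly 3.

3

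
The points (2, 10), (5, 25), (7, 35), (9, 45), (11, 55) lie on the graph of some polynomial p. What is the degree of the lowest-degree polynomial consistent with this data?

1

Divided differences on the nodes 2, 5, 7, 9, 11:
  order 0: 10  25  35  45  55
  order 1: 5  5  5  5
  order 2: 0  0  0
  order 3: 0  0
  order 4: 0
The order-1 divided differences are all 5 (nonzero) and every higher order vanishes, so the data lies on a polynomial of degree exactly 1.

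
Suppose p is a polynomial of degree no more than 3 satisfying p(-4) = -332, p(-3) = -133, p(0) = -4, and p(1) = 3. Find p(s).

p(s) = 6s^3 + 3s^2 - 2s - 4

Using the Lagrange interpolation formula with nodes -4, -3, 0, 1:
  L_0(s) = (s + 3)s(s - 1) / -20
  L_1(s) = (s + 4)s(s - 1) / 12
  L_2(s) = (s + 4)(s + 3)(s - 1) / -12
  L_3(s) = (s + 4)(s + 3)s / 20
Then p(s) = -332·L_0(s) - 133·L_1(s) - 4·L_2(s) + 3·L_3(s).
Expanding and collecting terms gives p(s) = 6s^3 + 3s^2 - 2s - 4.
Check: p(-3) = -133. ✓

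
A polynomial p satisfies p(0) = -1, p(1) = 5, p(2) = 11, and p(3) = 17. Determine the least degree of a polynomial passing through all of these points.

Forward differences of the values at n = 0, 1, 2, 3:
  p  : -1  5  11  17
  Δ  : 6  6  6
  Δ^2: 0  0
  Δ^3: 0
The first differences are constant (6) and nonzero, while all higher differences vanish, so the minimal degree is 1.

1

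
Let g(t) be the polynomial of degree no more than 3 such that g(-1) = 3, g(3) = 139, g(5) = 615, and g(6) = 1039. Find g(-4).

Write g(t) = at^3 + bt^2 + ct + d. Substituting each data point gives a linear system:
  -a + b - c + d = 3
  27a + 9b + 3c + d = 139
  125a + 25b + 5c + d = 615
  216a + 36b + 6c + d = 1039
Solving the system yields a = 4, b = 6, c = -6, d = -5.
So g(t) = 4t^3 + 6t^2 - 6t - 5.
Then g(-4) = -141.

-141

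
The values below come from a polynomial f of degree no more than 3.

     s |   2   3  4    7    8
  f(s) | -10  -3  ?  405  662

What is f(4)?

The 4 known points determine the degree-3 polynomial uniquely.
Write f(s) = as^3 + bs^2 + cs + d. Substituting each data point gives a linear system:
  8a + 4b + 2c + d = -10
  27a + 9b + 3c + d = -3
  343a + 49b + 7c + d = 405
  512a + 64b + 8c + d = 662
Solving the system yields a = 2, b = -5, c = -6, d = 6.
So f(s) = 2s^3 - 5s^2 - 6s + 6.
Then f(4) = 30.

30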